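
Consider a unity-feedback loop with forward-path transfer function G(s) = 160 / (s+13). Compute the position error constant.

160/13

The open loop has no poles at the origin → type 0 system.
K_p = lim_{s→0} G(s) = 160 / (13) = 160/13.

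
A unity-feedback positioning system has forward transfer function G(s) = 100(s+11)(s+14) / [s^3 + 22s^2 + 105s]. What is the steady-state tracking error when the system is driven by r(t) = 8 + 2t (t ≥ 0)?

3/220

The denominator has no term below 105s — 1 pole at s=0, type 1. By superposition:
  • 8: tracked with zero error.
  • 2t: e_ss = 2/K_v with K_v=440/3 → 3/220.
Total e_ss = 3/220.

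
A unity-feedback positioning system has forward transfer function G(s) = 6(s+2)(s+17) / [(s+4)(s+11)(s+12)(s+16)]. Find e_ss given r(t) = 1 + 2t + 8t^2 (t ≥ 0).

infinity

System type = 0 (no poles at s=0). Taking each input component in turn:
  • 1: e_ss = 1/(1+K_p) with K_p=17/704 → 704/721.
  • 2t: a type-0 system cannot track it, e_ss → ∞.
  • 8t^2: a type-0 system cannot track it, e_ss → ∞.
The unbounded component dominates.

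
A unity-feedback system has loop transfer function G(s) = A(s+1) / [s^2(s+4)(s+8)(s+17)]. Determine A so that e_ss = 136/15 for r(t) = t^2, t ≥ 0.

System type = 2 (two poles at s=0).
K_a = lim_{s→0} s^2·G(s) = A·1 / (4·8·17) = (1/544)·A.
e_ss = 2/K_a = 136/15 ⇒ K_a = 15/68 ⇒ A = (15/68)/(1/544) = 120.

120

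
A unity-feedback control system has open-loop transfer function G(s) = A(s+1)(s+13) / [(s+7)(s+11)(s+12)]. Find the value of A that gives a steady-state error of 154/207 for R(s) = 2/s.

120

System type = 0 (no poles at s=0).
K_p = lim_{s→0} G(s) = A·1·13 / (7·11·12) = (13/924)·A.
e_ss = 2/(1 + K_p) = 154/207 ⇒ 1 + (13/924)·A = 207/77 ⇒ A = 120.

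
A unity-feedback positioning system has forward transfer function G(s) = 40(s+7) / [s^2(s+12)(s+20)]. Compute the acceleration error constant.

The open loop has two poles at the origin → type 2 system.
K_a = lim_{s→0} s^2·G(s) = 40·7 / (12·20) = 7/6.

7/6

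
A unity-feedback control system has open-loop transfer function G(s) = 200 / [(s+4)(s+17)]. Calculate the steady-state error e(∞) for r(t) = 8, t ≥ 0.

No free integrators in G(s): this is a type 0 system.
K_p = lim_{s→0} G(s) = 200 / (4·17) = 50/17.
e_ss = 8/(1 + K_p) = 8/(67/17) = 136/67.

136/67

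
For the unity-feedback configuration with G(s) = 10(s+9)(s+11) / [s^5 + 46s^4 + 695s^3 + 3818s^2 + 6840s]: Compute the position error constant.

infinity

K_p = lim_{s→0} G(s); with 1 pole at the origin the limit diverges, so K_p = ∞.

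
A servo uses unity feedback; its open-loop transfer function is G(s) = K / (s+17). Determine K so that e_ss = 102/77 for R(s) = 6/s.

The open loop has no poles at the origin → type 0 system.
K_p = lim_{s→0} G(s) = K / (17) = (1/17)·K.
e_ss = 6/(1 + K_p) = 102/77 ⇒ 1 + (1/17)·K = 77/17 ⇒ K = 60.

60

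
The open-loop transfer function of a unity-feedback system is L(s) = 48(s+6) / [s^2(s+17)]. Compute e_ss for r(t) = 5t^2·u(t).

The open loop has two poles at the origin → type 2 system.
K_a = lim_{s→0} s^2·L(s) = 48·6 / (17) = 288/17.
r(t) = 5t^2 gives R(s) = 10/s^3.
e_ss = 10/K_a = 10/(288/17) = 85/144.

85/144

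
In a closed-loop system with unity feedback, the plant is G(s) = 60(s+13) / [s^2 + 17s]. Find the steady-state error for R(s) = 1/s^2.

17/780

Factoring s from the denominator leaves a polynomial with constant term 17, so the system is type 1.
K_v = lim_{s→0} s·G(s) = 60·13 / 17 = 780/17.
e_ss = 1/K_v = 1/(780/17) = 17/780.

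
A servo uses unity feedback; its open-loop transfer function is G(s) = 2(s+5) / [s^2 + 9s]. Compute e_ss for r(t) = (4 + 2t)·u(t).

Lowest-order denominator term is 9s, so the open loop has 1 pole at the origin → type 1 system. By superposition:
  • 4: tracked with zero error.
  • 2t: e_ss = 2/K_v with K_v=10/9 → 1.8.
Total e_ss = 1.8.

1.8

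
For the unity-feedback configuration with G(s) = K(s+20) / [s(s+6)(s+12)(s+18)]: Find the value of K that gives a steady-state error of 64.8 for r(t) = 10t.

10

System type = 1 (one pole at s=0).
K_v = lim_{s→0} s·G(s) = K·20 / (6·12·18) = (5/324)·K.
e_ss = 10/K_v = 64.8 ⇒ K_v = 25/162 ⇒ K = (25/162)/(5/324) = 10.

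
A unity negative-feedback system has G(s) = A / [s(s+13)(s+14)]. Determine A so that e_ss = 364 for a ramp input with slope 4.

2

One free integrator in G(s): this is a type 1 system.
K_v = lim_{s→0} s·G(s) = A / (13·14) = (1/182)·A.
e_ss = 4/K_v = 364 ⇒ K_v = 1/91 ⇒ A = (1/91)/(1/182) = 2.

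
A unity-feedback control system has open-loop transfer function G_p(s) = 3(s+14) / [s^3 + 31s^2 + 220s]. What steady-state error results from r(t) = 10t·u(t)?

1100/21

Lowest-order denominator term is 220s, so the open loop has 1 pole at the origin → type 1 system.
K_v = lim_{s→0} s·G_p(s) = 3·14 / 220 = 21/110.
e_ss = 10/K_v = 10/(21/110) = 1100/21.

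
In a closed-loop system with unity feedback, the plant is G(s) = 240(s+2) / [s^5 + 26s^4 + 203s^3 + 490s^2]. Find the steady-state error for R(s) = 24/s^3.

24.5

Lowest-order denominator term is 490s^2, so the open loop has 2 poles at the origin → type 2 system.
K_a = lim_{s→0} s^2·G(s) = 240·2 / 490 = 48/49.
r(t) = 12t^2 gives R(s) = 24/s^3.
e_ss = 24/K_a = 24/(48/49) = 24.5.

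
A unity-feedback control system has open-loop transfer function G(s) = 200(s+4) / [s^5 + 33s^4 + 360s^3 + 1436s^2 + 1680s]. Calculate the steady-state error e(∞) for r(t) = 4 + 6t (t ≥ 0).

12.6

Lowest-order denominator term is 1680s, so the open loop has 1 pole at the origin → type 1 system. Treating each term separately:
  • 4: tracked with zero error.
  • 6t: e_ss = 6/K_v with K_v=10/21 → 12.6.
Total e_ss = 12.6.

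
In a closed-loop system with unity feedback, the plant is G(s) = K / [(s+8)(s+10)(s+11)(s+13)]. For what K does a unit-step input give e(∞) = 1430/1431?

The open loop has no poles at the origin → type 0 system.
K_p = lim_{s→0} G(s) = K / (8·10·11·13) = (1/11440)·K.
e_ss = 1/(1 + K_p) = 1430/1431 ⇒ 1 + (1/11440)·K = 1431/1430 ⇒ K = 8.

8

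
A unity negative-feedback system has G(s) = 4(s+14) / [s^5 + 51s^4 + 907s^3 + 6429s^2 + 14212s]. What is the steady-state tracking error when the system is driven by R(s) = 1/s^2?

3553/14

Factoring s from the denominator leaves a polynomial with constant term 14212, so the system is type 1.
K_v = lim_{s→0} s·G(s) = 4·14 / 14212 = 14/3553.
e_ss = 1/K_v = 1/(14/3553) = 3553/14.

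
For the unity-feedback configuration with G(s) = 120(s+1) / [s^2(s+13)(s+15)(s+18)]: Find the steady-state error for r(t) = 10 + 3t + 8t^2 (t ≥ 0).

468

System type = 2 (two poles at s=0). Taking each input component in turn:
  • 10: tracked with zero error.
  • 3t: tracked with zero error.
  • 8t^2: e_ss = 16/K_a with K_a=4/117 → 468.
Total e_ss = 468.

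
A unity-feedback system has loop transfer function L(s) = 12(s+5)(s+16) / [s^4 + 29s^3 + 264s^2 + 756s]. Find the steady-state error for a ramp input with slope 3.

Factoring s from the denominator leaves a polynomial with constant term 756, so the system is type 1.
K_v = lim_{s→0} s·L(s) = 12·5·16 / 756 = 80/63.
e_ss = 3/K_v = 3/(80/63) = 2.3625.

2.3625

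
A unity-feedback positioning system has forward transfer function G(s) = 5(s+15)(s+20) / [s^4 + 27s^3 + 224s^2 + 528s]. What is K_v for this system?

125/44

Factoring s from the denominator leaves a polynomial with constant term 528, so the system is type 1.
K_v = lim_{s→0} s·G(s) = 5·15·20 / 528 = 125/44.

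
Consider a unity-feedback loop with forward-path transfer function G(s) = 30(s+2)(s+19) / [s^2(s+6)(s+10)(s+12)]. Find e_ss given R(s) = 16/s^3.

192/19

G(s) has two factors of s in the denominator, so the system is type 2.
K_a = lim_{s→0} s^2·G(s) = 30·2·19 / (6·10·12) = 19/12.
r(t) = 8t^2 gives R(s) = 16/s^3.
e_ss = 16/K_a = 16/(19/12) = 192/19.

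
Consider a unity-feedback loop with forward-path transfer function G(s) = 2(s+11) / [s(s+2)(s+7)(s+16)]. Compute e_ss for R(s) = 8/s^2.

896/11

The open loop has one pole at the origin → type 1 system.
K_v = lim_{s→0} s·G(s) = 2·11 / (2·7·16) = 11/112.
e_ss = 8/K_v = 8/(11/112) = 896/11.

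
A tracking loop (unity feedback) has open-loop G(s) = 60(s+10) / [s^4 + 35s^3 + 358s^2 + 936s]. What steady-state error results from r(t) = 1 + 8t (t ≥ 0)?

12.48

Factoring s from the denominator leaves a polynomial with constant term 936, so the system is type 1. Treating each term separately:
  • 1: tracked with zero error.
  • 8t: e_ss = 8/K_v with K_v=25/39 → 12.48.
Total e_ss = 12.48.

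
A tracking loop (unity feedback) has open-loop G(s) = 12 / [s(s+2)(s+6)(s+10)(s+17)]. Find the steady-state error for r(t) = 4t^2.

One free integrator in G(s): this is a type 1 system.
K_a = lim_{s→0} s^2·G(s) = 0; the steady-state error to this parabolic input grows without bound.

infinity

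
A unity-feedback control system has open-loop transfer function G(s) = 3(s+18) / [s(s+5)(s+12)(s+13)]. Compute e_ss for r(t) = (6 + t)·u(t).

130/9

G(s) has one factor of s in the denominator, so the system is type 1. By superposition:
  • 6: tracked with zero error.
  • t: e_ss = 1/K_v with K_v=9/130 → 130/9.
Total e_ss = 130/9.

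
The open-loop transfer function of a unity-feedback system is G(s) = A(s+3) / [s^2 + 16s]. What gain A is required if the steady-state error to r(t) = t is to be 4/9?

The denominator has no term below 16s — 1 pole at s=0, type 1.
K_v = lim_{s→0} s·G(s) = A·3 / 16 = 0.1875·A.
e_ss = 1/K_v = 4/9 ⇒ K_v = 2.25 ⇒ A = 2.25/0.1875 = 12.

12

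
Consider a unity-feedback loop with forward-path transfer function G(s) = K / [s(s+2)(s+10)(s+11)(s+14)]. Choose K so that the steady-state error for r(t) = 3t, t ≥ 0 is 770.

12

The open loop has one pole at the origin → type 1 system.
K_v = lim_{s→0} s·G(s) = K / (2·10·11·14) = (1/3080)·K.
e_ss = 3/K_v = 770 ⇒ K_v = 3/770 ⇒ K = (3/770)/(1/3080) = 12.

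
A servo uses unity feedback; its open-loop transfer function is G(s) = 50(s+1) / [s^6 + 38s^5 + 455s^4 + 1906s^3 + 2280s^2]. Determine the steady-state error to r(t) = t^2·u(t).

91.2

The denominator has no term below 2280s^2 — 2 poles at s=0, type 2.
K_a = lim_{s→0} s^2·G(s) = 50·1 / 2280 = 5/228.
r(t) = t^2 gives R(s) = 2/s^3.
e_ss = 2/K_a = 2/(5/228) = 91.2.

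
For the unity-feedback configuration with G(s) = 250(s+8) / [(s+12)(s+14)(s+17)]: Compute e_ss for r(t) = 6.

No free integrators in G(s): this is a type 0 system.
K_p = lim_{s→0} G(s) = 250·8 / (12·14·17) = 250/357.
e_ss = 6/(1 + K_p) = 6/(607/357) = 2142/607.

2142/607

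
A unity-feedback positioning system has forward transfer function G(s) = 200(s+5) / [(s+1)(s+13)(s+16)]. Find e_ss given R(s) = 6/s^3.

infinity

The open loop has no poles at the origin → type 0 system.
K_a = lim_{s→0} s^2·G(s) = 0; the steady-state error to this parabolic input grows without bound.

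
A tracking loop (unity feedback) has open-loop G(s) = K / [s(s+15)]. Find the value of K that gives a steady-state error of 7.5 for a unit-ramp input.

2

System type = 1 (one pole at s=0).
K_v = lim_{s→0} s·G(s) = K / (15) = (1/15)·K.
e_ss = 1/K_v = 7.5 ⇒ K_v = 2/15 ⇒ K = (2/15)/(1/15) = 2.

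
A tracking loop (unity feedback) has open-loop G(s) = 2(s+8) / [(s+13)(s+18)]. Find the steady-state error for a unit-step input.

0.936

System type = 0 (no poles at s=0).
K_p = lim_{s→0} G(s) = 2·8 / (13·18) = 8/117.
e_ss = 1/(1 + K_p) = 1/(125/117) = 0.936.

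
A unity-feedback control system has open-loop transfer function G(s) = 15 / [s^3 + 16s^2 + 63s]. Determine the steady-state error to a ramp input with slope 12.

Lowest-order denominator term is 63s, so the open loop has 1 pole at the origin → type 1 system.
K_v = lim_{s→0} s·G(s) = 15 / 63 = 5/21.
e_ss = 12/K_v = 12/(5/21) = 50.4.

50.4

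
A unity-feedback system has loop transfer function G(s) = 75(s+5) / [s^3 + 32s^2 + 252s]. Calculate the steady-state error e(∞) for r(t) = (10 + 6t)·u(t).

4.032

The denominator has no term below 252s — 1 pole at s=0, type 1. Treating each term separately:
  • 10: tracked with zero error.
  • 6t: e_ss = 6/K_v with K_v=125/84 → 4.032.
Total e_ss = 4.032.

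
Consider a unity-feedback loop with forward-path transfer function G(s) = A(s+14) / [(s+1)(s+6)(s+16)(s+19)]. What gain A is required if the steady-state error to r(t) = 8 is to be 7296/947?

No free integrators in G(s): this is a type 0 system.
K_p = lim_{s→0} G(s) = A·14 / (1·6·16·19) = (7/912)·A.
e_ss = 8/(1 + K_p) = 7296/947 ⇒ 1 + (7/912)·A = 947/912 ⇒ A = 5.

5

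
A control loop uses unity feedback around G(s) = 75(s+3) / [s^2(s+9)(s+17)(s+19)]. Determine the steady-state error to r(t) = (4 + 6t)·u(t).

Two free integrators in G(s): this is a type 2 system. Treating each term separately:
  • 4: tracked with zero error.
  • 6t: tracked with zero error.
Total e_ss = 0.

0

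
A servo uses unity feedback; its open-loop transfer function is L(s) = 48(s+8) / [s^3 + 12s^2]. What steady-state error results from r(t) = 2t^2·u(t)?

0.125

Lowest-order denominator term is 12s^2, so the open loop has 2 poles at the origin → type 2 system.
K_a = lim_{s→0} s^2·L(s) = 48·8 / 12 = 32.
r(t) = 2t^2 gives R(s) = 4/s^3.
e_ss = 4/K_a = 4/32 = 0.125.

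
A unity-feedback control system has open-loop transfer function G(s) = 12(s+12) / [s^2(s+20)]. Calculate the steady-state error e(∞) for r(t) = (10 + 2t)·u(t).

0

G(s) has two factors of s in the denominator, so the system is type 2. Treating each term separately:
  • 10: tracked with zero error.
  • 2t: tracked with zero error.
Total e_ss = 0.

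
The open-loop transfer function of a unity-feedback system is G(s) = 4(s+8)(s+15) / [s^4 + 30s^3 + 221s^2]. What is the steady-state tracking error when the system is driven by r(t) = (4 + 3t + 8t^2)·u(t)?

Factoring s^2 from the denominator leaves a polynomial with constant term 221, so the system is type 2. Taking each input component in turn:
  • 4: tracked with zero error.
  • 3t: tracked with zero error.
  • 8t^2: e_ss = 16/K_a with K_a=480/221 → 221/30.
Total e_ss = 221/30.

221/30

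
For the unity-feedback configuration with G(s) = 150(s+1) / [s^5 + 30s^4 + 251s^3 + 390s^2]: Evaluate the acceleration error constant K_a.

5/13

The denominator has no term below 390s^2 — 2 poles at s=0, type 2.
K_a = lim_{s→0} s^2·G(s) = 150·1 / 390 = 5/13.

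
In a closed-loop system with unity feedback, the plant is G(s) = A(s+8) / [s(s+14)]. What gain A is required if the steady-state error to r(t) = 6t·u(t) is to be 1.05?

One free integrator in G(s): this is a type 1 system.
K_v = lim_{s→0} s·G(s) = A·8 / (14) = (4/7)·A.
e_ss = 6/K_v = 1.05 ⇒ K_v = 40/7 ⇒ A = (40/7)/(4/7) = 10.

10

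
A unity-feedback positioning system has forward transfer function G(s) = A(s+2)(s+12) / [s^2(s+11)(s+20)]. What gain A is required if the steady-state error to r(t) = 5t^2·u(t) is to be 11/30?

G(s) has two factors of s in the denominator, so the system is type 2.
K_a = lim_{s→0} s^2·G(s) = A·2·12 / (11·20) = (6/55)·A.
e_ss = 10/K_a = 11/30 ⇒ K_a = 300/11 ⇒ A = (300/11)/(6/55) = 250.

250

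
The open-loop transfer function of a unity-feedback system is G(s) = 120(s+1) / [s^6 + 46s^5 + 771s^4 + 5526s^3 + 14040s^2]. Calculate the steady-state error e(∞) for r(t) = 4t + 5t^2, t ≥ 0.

The denominator has no term below 14040s^2 — 2 poles at s=0, type 2. Treating each term separately:
  • 4t: tracked with zero error.
  • 5t^2: e_ss = 10/K_a with K_a=1/117 → 1170.
Total e_ss = 1170.

1170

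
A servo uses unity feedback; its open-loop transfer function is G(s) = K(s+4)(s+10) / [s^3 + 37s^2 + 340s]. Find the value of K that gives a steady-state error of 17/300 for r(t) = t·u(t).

Lowest-order denominator term is 340s, so the open loop has 1 pole at the origin → type 1 system.
K_v = lim_{s→0} s·G(s) = K·4·10 / 340 = (2/17)·K.
e_ss = 1/K_v = 17/300 ⇒ K_v = 300/17 ⇒ K = (300/17)/(2/17) = 150.

150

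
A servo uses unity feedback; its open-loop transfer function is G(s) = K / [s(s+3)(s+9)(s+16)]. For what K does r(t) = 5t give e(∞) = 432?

5

G(s) has one factor of s in the denominator, so the system is type 1.
K_v = lim_{s→0} s·G(s) = K / (3·9·16) = (1/432)·K.
e_ss = 5/K_v = 432 ⇒ K_v = 5/432 ⇒ K = (5/432)/(1/432) = 5.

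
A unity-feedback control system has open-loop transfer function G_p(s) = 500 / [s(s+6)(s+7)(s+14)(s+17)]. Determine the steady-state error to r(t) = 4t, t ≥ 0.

One free integrator in G_p(s): this is a type 1 system.
K_v = lim_{s→0} s·G_p(s) = 500 / (6·7·14·17) = 125/2499.
e_ss = 4/K_v = 4/(125/2499) = 79.968.

79.968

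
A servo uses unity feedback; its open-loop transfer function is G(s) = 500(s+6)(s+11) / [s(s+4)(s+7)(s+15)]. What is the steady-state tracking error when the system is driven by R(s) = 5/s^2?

System type = 1 (one pole at s=0).
K_v = lim_{s→0} s·G(s) = 500·6·11 / (4·7·15) = 550/7.
e_ss = 5/K_v = 5/(550/7) = 7/110.

7/110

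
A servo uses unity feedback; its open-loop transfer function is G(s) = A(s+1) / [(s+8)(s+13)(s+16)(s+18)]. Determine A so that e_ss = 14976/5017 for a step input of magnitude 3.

No free integrators in G(s): this is a type 0 system.
K_p = lim_{s→0} G(s) = A·1 / (8·13·16·18) = (1/29952)·A.
e_ss = 3/(1 + K_p) = 14976/5017 ⇒ 1 + (1/29952)·A = 5017/4992 ⇒ A = 150.

150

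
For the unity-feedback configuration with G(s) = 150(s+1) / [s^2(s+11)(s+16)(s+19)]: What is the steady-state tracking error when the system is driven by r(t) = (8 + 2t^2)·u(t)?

6688/75

Two free integrators in G(s): this is a type 2 system. Taking each input component in turn:
  • 8: tracked with zero error.
  • 2t^2: e_ss = 4/K_a with K_a=75/1672 → 6688/75.
Total e_ss = 6688/75.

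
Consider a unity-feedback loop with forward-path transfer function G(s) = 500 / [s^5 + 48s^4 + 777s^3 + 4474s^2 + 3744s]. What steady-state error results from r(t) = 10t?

74.88

The denominator has no term below 3744s — 1 pole at s=0, type 1.
K_v = lim_{s→0} s·G(s) = 500 / 3744 = 125/936.
e_ss = 10/K_v = 10/(125/936) = 74.88.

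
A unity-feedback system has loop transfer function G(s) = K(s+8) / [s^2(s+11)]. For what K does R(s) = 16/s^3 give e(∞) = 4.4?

G(s) has two factors of s in the denominator, so the system is type 2.
K_a = lim_{s→0} s^2·G(s) = K·8 / (11) = (8/11)·K.
e_ss = 16/K_a = 4.4 ⇒ K_a = 40/11 ⇒ K = (40/11)/(8/11) = 5.

5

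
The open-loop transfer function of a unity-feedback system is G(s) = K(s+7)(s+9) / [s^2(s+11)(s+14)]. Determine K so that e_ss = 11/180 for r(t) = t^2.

80

The open loop has two poles at the origin → type 2 system.
K_a = lim_{s→0} s^2·G(s) = K·7·9 / (11·14) = (9/22)·K.
e_ss = 2/K_a = 11/180 ⇒ K_a = 360/11 ⇒ K = (360/11)/(9/22) = 80.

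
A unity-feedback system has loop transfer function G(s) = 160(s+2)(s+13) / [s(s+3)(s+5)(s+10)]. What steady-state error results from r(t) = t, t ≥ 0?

15/416

G(s) has one factor of s in the denominator, so the system is type 1.
K_v = lim_{s→0} s·G(s) = 160·2·13 / (3·5·10) = 416/15.
e_ss = 1/K_v = 1/(416/15) = 15/416.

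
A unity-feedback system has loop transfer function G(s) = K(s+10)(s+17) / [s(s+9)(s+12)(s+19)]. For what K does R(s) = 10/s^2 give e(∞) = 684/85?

The open loop has one pole at the origin → type 1 system.
K_v = lim_{s→0} s·G(s) = K·10·17 / (9·12·19) = (85/1026)·K.
e_ss = 10/K_v = 684/85 ⇒ K_v = 425/342 ⇒ K = (425/342)/(85/1026) = 15.

15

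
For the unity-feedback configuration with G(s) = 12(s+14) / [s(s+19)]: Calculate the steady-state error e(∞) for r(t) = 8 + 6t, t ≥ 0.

19/28

The open loop has one pole at the origin → type 1 system. By superposition:
  • 8: tracked with zero error.
  • 6t: e_ss = 6/K_v with K_v=168/19 → 19/28.
Total e_ss = 19/28.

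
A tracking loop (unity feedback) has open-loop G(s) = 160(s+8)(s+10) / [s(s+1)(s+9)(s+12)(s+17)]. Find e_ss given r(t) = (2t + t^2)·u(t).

infinity

System type = 1 (one pole at s=0). By superposition:
  • 2t: e_ss = 2/K_v with K_v=3200/459 → 459/1600.
  • t^2: a type-1 system cannot track it, e_ss → ∞.
The unbounded component dominates.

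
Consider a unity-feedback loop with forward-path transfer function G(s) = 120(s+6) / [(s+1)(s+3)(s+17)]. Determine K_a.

0

System type = 0 (no poles at s=0).
K_a = lim_{s→0} s^2·G(s) = 0 (the extra factor of s kills the finite limit).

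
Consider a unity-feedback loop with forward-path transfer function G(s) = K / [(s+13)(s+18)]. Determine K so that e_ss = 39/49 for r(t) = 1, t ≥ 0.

60

G(s) has no factors of s in the denominator, so the system is type 0.
K_p = lim_{s→0} G(s) = K / (13·18) = (1/234)·K.
e_ss = 1/(1 + K_p) = 39/49 ⇒ 1 + (1/234)·K = 49/39 ⇒ K = 60.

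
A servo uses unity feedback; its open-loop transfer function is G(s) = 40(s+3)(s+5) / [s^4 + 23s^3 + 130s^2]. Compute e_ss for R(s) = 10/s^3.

Factoring s^2 from the denominator leaves a polynomial with constant term 130, so the system is type 2.
K_a = lim_{s→0} s^2·G(s) = 40·3·5 / 130 = 60/13.
r(t) = 5t^2 gives R(s) = 10/s^3.
e_ss = 10/K_a = 10/(60/13) = 13/6.

13/6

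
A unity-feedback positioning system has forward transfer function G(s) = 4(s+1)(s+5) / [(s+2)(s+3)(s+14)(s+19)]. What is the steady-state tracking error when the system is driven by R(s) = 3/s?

G(s) has no factors of s in the denominator, so the system is type 0.
K_p = lim_{s→0} G(s) = 4·1·5 / (2·3·14·19) = 5/399.
e_ss = 3/(1 + K_p) = 3/(404/399) = 1197/404.

1197/404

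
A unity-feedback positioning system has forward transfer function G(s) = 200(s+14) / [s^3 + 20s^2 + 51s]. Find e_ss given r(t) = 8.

Factoring s from the denominator leaves a polynomial with constant term 51, so the system is type 1.
A type-1 system has K_p = ∞, so it tracks a step input with zero steady-state error.

0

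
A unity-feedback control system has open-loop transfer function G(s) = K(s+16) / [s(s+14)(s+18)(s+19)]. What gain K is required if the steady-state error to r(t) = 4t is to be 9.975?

120

System type = 1 (one pole at s=0).
K_v = lim_{s→0} s·G(s) = K·16 / (14·18·19) = (4/1197)·K.
e_ss = 4/K_v = 9.975 ⇒ K_v = 160/399 ⇒ K = (160/399)/(4/1197) = 120.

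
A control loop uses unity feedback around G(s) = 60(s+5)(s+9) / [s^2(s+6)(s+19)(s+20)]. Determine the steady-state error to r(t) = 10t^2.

152/9

The open loop has two poles at the origin → type 2 system.
K_a = lim_{s→0} s^2·G(s) = 60·5·9 / (6·19·20) = 45/38.
r(t) = 10t^2 gives R(s) = 20/s^3.
e_ss = 20/K_a = 20/(45/38) = 152/9.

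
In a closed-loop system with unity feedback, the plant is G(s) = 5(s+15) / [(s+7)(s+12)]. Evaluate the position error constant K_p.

25/28

System type = 0 (no poles at s=0).
K_p = lim_{s→0} G(s) = 5·15 / (7·12) = 25/28.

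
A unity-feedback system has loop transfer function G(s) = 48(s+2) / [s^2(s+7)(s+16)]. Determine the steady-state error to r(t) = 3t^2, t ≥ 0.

Two free integrators in G(s): this is a type 2 system.
K_a = lim_{s→0} s^2·G(s) = 48·2 / (7·16) = 6/7.
r(t) = 3t^2 gives R(s) = 6/s^3.
e_ss = 6/K_a = 6/(6/7) = 7.

7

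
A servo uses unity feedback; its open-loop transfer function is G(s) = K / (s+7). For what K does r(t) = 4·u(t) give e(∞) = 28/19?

12

No free integrators in G(s): this is a type 0 system.
K_p = lim_{s→0} G(s) = K / (7) = (1/7)·K.
e_ss = 4/(1 + K_p) = 28/19 ⇒ 1 + (1/7)·K = 19/7 ⇒ K = 12.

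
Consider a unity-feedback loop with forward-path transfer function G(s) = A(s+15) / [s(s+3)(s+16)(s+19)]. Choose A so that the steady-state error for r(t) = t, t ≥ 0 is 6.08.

One free integrator in G(s): this is a type 1 system.
K_v = lim_{s→0} s·G(s) = A·15 / (3·16·19) = (5/304)·A.
e_ss = 1/K_v = 6.08 ⇒ K_v = 25/152 ⇒ A = (25/152)/(5/304) = 10.

10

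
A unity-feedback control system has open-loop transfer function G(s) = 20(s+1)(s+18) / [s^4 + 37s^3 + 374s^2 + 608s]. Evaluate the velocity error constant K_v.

45/76

The denominator has no term below 608s — 1 pole at s=0, type 1.
K_v = lim_{s→0} s·G(s) = 20·1·18 / 608 = 45/76.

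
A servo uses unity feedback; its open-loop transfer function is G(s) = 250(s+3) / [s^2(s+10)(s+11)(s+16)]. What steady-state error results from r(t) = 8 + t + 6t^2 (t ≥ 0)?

28.16

G(s) has two factors of s in the denominator, so the system is type 2. Treating each term separately:
  • 8: tracked with zero error.
  • t: tracked with zero error.
  • 6t^2: e_ss = 12/K_a with K_a=75/176 → 28.16.
Total e_ss = 28.16.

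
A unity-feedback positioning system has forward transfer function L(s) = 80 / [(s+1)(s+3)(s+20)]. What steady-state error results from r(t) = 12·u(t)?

No free integrators in L(s): this is a type 0 system.
K_p = lim_{s→0} L(s) = 80 / (1·3·20) = 4/3.
e_ss = 12/(1 + K_p) = 12/(7/3) = 36/7.

36/7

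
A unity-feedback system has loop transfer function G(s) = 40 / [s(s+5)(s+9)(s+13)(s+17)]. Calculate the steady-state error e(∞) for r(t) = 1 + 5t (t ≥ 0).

1243.125

One free integrator in G(s): this is a type 1 system. Taking each input component in turn:
  • 1: tracked with zero error.
  • 5t: e_ss = 5/K_v with K_v=8/1989 → 1243.125.
Total e_ss = 1243.125.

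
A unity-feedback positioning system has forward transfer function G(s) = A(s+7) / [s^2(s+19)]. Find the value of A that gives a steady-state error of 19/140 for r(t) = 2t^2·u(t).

80

The open loop has two poles at the origin → type 2 system.
K_a = lim_{s→0} s^2·G(s) = A·7 / (19) = (7/19)·A.
e_ss = 4/K_a = 19/140 ⇒ K_a = 560/19 ⇒ A = (560/19)/(7/19) = 80.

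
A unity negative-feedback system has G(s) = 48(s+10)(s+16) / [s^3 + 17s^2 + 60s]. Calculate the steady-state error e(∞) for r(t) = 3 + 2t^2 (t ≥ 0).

infinity

Factoring s from the denominator leaves a polynomial with constant term 60, so the system is type 1. Taking each input component in turn:
  • 3: tracked with zero error.
  • 2t^2: a type-1 system cannot track it, e_ss → ∞.
The unbounded component dominates.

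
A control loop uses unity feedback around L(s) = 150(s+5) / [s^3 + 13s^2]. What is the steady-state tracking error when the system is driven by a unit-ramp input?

0

Lowest-order denominator term is 13s^2, so the open loop has 2 poles at the origin → type 2 system.
A type-2 system has K_v = ∞, so it tracks a ramp input with zero steady-state error.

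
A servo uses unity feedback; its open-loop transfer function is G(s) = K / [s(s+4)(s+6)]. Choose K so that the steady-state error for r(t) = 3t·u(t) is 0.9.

System type = 1 (one pole at s=0).
K_v = lim_{s→0} s·G(s) = K / (4·6) = (1/24)·K.
e_ss = 3/K_v = 0.9 ⇒ K_v = 10/3 ⇒ K = (10/3)/(1/24) = 80.

80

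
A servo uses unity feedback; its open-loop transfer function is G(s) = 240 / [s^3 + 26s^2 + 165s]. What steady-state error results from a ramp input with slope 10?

6.875

Lowest-order denominator term is 165s, so the open loop has 1 pole at the origin → type 1 system.
K_v = lim_{s→0} s·G(s) = 240 / 165 = 16/11.
e_ss = 10/K_v = 10/(16/11) = 6.875.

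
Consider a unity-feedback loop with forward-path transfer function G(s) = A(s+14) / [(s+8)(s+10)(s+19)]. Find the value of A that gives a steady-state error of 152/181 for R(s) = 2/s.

G(s) has no factors of s in the denominator, so the system is type 0.
K_p = lim_{s→0} G(s) = A·14 / (8·10·19) = (7/760)·A.
e_ss = 2/(1 + K_p) = 152/181 ⇒ 1 + (7/760)·A = 181/76 ⇒ A = 150.

150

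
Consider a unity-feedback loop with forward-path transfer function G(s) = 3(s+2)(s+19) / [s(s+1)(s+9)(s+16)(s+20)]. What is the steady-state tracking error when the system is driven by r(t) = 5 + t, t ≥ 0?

G(s) has one factor of s in the denominator, so the system is type 1. Treating each term separately:
  • 5: tracked with zero error.
  • t: e_ss = 1/K_v with K_v=19/480 → 480/19.
Total e_ss = 480/19.

480/19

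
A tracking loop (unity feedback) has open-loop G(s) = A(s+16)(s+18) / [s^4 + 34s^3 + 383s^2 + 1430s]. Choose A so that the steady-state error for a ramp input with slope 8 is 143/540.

150

The denominator has no term below 1430s — 1 pole at s=0, type 1.
K_v = lim_{s→0} s·G(s) = A·16·18 / 1430 = (144/715)·A.
e_ss = 8/K_v = 143/540 ⇒ K_v = 4320/143 ⇒ A = (4320/143)/(144/715) = 150.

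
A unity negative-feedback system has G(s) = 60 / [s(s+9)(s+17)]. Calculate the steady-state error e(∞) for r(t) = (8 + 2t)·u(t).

5.1

G(s) has one factor of s in the denominator, so the system is type 1. Treating each term separately:
  • 8: tracked with zero error.
  • 2t: e_ss = 2/K_v with K_v=20/51 → 5.1.
Total e_ss = 5.1.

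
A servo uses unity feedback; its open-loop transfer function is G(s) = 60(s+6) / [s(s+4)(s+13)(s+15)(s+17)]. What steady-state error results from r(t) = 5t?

1105/6

One free integrator in G(s): this is a type 1 system.
K_v = lim_{s→0} s·G(s) = 60·6 / (4·13·15·17) = 6/221.
e_ss = 5/K_v = 5/(6/221) = 1105/6.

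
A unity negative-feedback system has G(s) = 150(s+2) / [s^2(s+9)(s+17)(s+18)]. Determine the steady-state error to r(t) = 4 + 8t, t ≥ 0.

0

System type = 2 (two poles at s=0). Taking each input component in turn:
  • 4: tracked with zero error.
  • 8t: tracked with zero error.
Total e_ss = 0.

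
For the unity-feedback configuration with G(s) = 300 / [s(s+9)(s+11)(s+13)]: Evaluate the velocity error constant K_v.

The open loop has one pole at the origin → type 1 system.
K_v = lim_{s→0} s·G(s) = 300 / (9·11·13) = 100/429.

100/429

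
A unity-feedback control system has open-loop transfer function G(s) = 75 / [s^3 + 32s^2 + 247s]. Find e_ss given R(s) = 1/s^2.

Factoring s from the denominator leaves a polynomial with constant term 247, so the system is type 1.
K_v = lim_{s→0} s·G(s) = 75 / 247 = 75/247.
e_ss = 1/K_v = 1/(75/247) = 247/75.

247/75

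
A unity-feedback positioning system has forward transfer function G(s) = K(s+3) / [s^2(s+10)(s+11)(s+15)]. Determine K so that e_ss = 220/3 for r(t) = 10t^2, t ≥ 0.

150

Two free integrators in G(s): this is a type 2 system.
K_a = lim_{s→0} s^2·G(s) = K·3 / (10·11·15) = (1/550)·K.
e_ss = 20/K_a = 220/3 ⇒ K_a = 3/11 ⇒ K = (3/11)/(1/550) = 150.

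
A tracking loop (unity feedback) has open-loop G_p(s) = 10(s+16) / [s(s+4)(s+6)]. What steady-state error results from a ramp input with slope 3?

G_p(s) has one factor of s in the denominator, so the system is type 1.
K_v = lim_{s→0} s·G_p(s) = 10·16 / (4·6) = 20/3.
e_ss = 3/K_v = 3/(20/3) = 0.45.

0.45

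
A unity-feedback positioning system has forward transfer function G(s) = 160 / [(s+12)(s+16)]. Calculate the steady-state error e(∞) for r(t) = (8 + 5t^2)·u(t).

infinity

No free integrators in G(s): this is a type 0 system. Taking each input component in turn:
  • 8: e_ss = 8/(1+K_p) with K_p=5/6 → 48/11.
  • 5t^2: a type-0 system cannot track it, e_ss → ∞.
The unbounded component dominates.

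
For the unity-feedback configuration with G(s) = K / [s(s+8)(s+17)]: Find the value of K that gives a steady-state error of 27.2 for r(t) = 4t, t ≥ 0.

System type = 1 (one pole at s=0).
K_v = lim_{s→0} s·G(s) = K / (8·17) = (1/136)·K.
e_ss = 4/K_v = 27.2 ⇒ K_v = 5/34 ⇒ K = (5/34)/(1/136) = 20.

20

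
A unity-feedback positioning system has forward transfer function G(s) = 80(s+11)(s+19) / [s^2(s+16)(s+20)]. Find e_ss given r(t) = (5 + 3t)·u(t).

System type = 2 (two poles at s=0). Treating each term separately:
  • 5: tracked with zero error.
  • 3t: tracked with zero error.
Total e_ss = 0.

0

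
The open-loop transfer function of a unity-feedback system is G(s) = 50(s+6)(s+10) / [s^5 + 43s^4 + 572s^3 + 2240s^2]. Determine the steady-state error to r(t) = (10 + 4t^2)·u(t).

The denominator has no term below 2240s^2 — 2 poles at s=0, type 2. By superposition:
  • 10: tracked with zero error.
  • 4t^2: e_ss = 8/K_a with K_a=75/56 → 448/75.
Total e_ss = 448/75.

448/75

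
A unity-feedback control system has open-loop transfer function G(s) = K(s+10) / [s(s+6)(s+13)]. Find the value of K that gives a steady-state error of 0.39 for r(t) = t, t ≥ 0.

20

System type = 1 (one pole at s=0).
K_v = lim_{s→0} s·G(s) = K·10 / (6·13) = (5/39)·K.
e_ss = 1/K_v = 0.39 ⇒ K_v = 100/39 ⇒ K = (100/39)/(5/39) = 20.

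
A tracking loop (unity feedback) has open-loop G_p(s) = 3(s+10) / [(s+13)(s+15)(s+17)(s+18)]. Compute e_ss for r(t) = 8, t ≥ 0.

7956/995

System type = 0 (no poles at s=0).
K_p = lim_{s→0} G_p(s) = 3·10 / (13·15·17·18) = 1/1989.
e_ss = 8/(1 + K_p) = 8/(1990/1989) = 7956/995.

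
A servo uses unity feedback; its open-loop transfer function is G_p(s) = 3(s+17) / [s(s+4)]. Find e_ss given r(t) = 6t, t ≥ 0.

System type = 1 (one pole at s=0).
K_v = lim_{s→0} s·G_p(s) = 3·17 / (4) = 12.75.
e_ss = 6/K_v = 6/12.75 = 8/17.

8/17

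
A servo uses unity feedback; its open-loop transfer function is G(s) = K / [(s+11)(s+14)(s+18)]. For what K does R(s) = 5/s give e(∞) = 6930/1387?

No free integrators in G(s): this is a type 0 system.
K_p = lim_{s→0} G(s) = K / (11·14·18) = (1/2772)·K.
e_ss = 5/(1 + K_p) = 6930/1387 ⇒ 1 + (1/2772)·K = 1387/1386 ⇒ K = 2.

2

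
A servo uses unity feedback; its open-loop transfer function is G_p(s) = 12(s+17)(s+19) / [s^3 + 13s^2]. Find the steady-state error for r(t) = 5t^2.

Factoring s^2 from the denominator leaves a polynomial with constant term 13, so the system is type 2.
K_a = lim_{s→0} s^2·G_p(s) = 12·17·19 / 13 = 3876/13.
r(t) = 5t^2 gives R(s) = 10/s^3.
e_ss = 10/K_a = 10/(3876/13) = 65/1938.

65/1938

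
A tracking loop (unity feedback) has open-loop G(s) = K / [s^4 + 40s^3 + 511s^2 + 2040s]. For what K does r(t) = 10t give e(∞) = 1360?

Factoring s from the denominator leaves a polynomial with constant term 2040, so the system is type 1.
K_v = lim_{s→0} s·G(s) = K / 2040 = (1/2040)·K.
e_ss = 10/K_v = 1360 ⇒ K_v = 1/136 ⇒ K = (1/136)/(1/2040) = 15.

15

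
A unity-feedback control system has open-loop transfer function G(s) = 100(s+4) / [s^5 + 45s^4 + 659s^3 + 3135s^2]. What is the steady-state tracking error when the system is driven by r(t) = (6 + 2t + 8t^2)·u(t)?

Factoring s^2 from the denominator leaves a polynomial with constant term 3135, so the system is type 2. By superposition:
  • 6: tracked with zero error.
  • 2t: tracked with zero error.
  • 8t^2: e_ss = 16/K_a with K_a=80/627 → 125.4.
Total e_ss = 125.4.

125.4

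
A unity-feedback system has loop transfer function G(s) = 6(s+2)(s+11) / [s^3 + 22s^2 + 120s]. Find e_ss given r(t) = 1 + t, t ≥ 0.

10/11

Factoring s from the denominator leaves a polynomial with constant term 120, so the system is type 1. Taking each input component in turn:
  • 1: tracked with zero error.
  • t: e_ss = 1/K_v with K_v=1.1 → 10/11.
Total e_ss = 10/11.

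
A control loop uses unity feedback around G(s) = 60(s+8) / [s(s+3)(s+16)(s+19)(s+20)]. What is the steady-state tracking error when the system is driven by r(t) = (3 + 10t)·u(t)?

System type = 1 (one pole at s=0). Treating each term separately:
  • 3: tracked with zero error.
  • 10t: e_ss = 10/K_v with K_v=1/38 → 380.
Total e_ss = 380.

380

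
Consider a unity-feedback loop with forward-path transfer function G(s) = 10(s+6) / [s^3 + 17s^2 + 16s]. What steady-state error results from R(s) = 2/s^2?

8/15

The denominator has no term below 16s — 1 pole at s=0, type 1.
K_v = lim_{s→0} s·G(s) = 10·6 / 16 = 3.75.
e_ss = 2/K_v = 2/3.75 = 8/15.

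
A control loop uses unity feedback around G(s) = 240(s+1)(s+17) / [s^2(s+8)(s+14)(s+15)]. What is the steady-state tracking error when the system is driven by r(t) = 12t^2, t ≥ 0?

System type = 2 (two poles at s=0).
K_a = lim_{s→0} s^2·G(s) = 240·1·17 / (8·14·15) = 17/7.
r(t) = 12t^2 gives R(s) = 24/s^3.
e_ss = 24/K_a = 24/(17/7) = 168/17.

168/17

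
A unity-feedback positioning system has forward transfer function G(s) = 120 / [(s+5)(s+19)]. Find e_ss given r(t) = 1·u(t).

19/43

The open loop has no poles at the origin → type 0 system.
K_p = lim_{s→0} G(s) = 120 / (5·19) = 24/19.
e_ss = 1/(1 + K_p) = 1/(43/19) = 19/43.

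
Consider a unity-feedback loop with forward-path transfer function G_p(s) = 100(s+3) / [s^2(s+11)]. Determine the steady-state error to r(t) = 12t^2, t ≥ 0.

G_p(s) has two factors of s in the denominator, so the system is type 2.
K_a = lim_{s→0} s^2·G_p(s) = 100·3 / (11) = 300/11.
r(t) = 12t^2 gives R(s) = 24/s^3.
e_ss = 24/K_a = 24/(300/11) = 0.88.

0.88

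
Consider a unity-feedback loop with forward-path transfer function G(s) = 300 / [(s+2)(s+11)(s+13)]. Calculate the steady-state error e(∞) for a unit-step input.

System type = 0 (no poles at s=0).
K_p = lim_{s→0} G(s) = 300 / (2·11·13) = 150/143.
e_ss = 1/(1 + K_p) = 1/(293/143) = 143/293.

143/293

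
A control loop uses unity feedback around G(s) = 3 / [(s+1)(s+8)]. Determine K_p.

0.375

G(s) has no factors of s in the denominator, so the system is type 0.
K_p = lim_{s→0} G(s) = 3 / (1·8) = 0.375.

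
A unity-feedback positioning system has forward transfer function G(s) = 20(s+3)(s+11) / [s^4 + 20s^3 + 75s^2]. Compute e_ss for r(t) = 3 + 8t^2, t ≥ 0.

The denominator has no term below 75s^2 — 2 poles at s=0, type 2. Treating each term separately:
  • 3: tracked with zero error.
  • 8t^2: e_ss = 16/K_a with K_a=8.8 → 20/11.
Total e_ss = 20/11.

20/11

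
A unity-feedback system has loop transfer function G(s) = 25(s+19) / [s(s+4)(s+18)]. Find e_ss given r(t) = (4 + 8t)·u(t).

One free integrator in G(s): this is a type 1 system. Taking each input component in turn:
  • 4: tracked with zero error.
  • 8t: e_ss = 8/K_v with K_v=475/72 → 576/475.
Total e_ss = 576/475.

576/475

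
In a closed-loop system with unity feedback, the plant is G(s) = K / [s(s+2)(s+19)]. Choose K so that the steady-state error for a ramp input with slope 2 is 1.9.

G(s) has one factor of s in the denominator, so the system is type 1.
K_v = lim_{s→0} s·G(s) = K / (2·19) = (1/38)·K.
e_ss = 2/K_v = 1.9 ⇒ K_v = 20/19 ⇒ K = (20/19)/(1/38) = 40.

40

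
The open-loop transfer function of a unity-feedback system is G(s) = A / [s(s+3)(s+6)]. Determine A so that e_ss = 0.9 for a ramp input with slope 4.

80

One free integrator in G(s): this is a type 1 system.
K_v = lim_{s→0} s·G(s) = A / (3·6) = (1/18)·A.
e_ss = 4/K_v = 0.9 ⇒ K_v = 40/9 ⇒ A = (40/9)/(1/18) = 80.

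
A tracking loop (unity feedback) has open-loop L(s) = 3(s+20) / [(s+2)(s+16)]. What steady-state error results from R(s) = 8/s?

L(s) has no factors of s in the denominator, so the system is type 0.
K_p = lim_{s→0} L(s) = 3·20 / (2·16) = 1.875.
e_ss = 8/(1 + K_p) = 8/2.875 = 64/23.

64/23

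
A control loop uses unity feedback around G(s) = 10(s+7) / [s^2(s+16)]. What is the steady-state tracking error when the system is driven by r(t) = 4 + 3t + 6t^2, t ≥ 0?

The open loop has two poles at the origin → type 2 system. By superposition:
  • 4: tracked with zero error.
  • 3t: tracked with zero error.
  • 6t^2: e_ss = 12/K_a with K_a=4.375 → 96/35.
Total e_ss = 96/35.

96/35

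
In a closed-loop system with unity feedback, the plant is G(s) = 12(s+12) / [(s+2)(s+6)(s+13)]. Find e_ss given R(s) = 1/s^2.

infinity

No free integrators in G(s): this is a type 0 system.
For a type-0 system K_v = 0, so e_ss to a ramp input is unbounded.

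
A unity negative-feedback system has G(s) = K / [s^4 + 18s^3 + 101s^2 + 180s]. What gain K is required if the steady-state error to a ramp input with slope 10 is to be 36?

The denominator has no term below 180s — 1 pole at s=0, type 1.
K_v = lim_{s→0} s·G(s) = K / 180 = (1/180)·K.
e_ss = 10/K_v = 36 ⇒ K_v = 5/18 ⇒ K = (5/18)/(1/180) = 50.

50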